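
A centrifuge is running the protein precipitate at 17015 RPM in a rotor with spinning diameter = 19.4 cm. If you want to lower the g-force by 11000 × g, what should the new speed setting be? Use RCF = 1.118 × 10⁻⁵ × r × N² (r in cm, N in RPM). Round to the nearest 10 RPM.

r = 19.4 / 2 = 9.7 cm
Current RCF = 1.118 × 10⁻⁵ × 9.7 × (17015)² = 1.118 × 10⁻⁵ × 9.7 × 289,510,225 ≈ 31,396.2 × g
Target RCF = 31,396.2 − 11,000 = 20,396.2 × g
N² = 20,396.2 / (10.8446 × 10⁻⁵) = 188,077,015
N ≈ √188,077,015 ≈ 13,714.1

13710 RPM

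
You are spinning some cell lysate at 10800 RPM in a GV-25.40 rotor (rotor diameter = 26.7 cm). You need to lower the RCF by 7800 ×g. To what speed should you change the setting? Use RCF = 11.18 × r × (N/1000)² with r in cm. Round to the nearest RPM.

≈ 8024 RPM

r = 26.7 / 2 = 13.35 cm
Current RCF = 11.18 × 13.35 × (10.8)² = 11.18 × 13.35 × 116.64 ≈ 17,408.9 × g
Target RCF = 17,408.9 − 7,800 = 9,608.9 × g
(N/1000)² = 9,608.9 / 149.253 = 64.37995
N = 1000 × √64.37995 ≈ 8,023.7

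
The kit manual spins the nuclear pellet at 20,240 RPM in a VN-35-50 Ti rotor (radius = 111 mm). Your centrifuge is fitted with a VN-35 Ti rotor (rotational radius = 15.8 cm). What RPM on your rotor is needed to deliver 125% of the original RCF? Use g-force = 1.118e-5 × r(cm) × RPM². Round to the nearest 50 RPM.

18950 RPM

Original rotor: r = 111 mm = 11.1 cm
RCF_original = 1.118 × 10⁻⁵ × 11.1 × (20240)² = 1.118 × 10⁻⁵ × 11.1 × 409,657,600 ≈ 50,837.7 × g
Target RCF = 1.25 × 50,837.7 ≈ 63,547.1 × g
63,547.1 = 1.118 × 10⁻⁵ × 15.8 × N²
N² = 63,547.1 / (17.6644 × 10⁻⁵) = 359,746,722
N ≈ √359,746,722 ≈ 18,967.0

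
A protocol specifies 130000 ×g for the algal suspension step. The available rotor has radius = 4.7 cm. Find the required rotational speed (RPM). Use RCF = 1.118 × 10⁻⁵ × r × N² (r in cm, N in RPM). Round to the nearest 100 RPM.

49700 RPM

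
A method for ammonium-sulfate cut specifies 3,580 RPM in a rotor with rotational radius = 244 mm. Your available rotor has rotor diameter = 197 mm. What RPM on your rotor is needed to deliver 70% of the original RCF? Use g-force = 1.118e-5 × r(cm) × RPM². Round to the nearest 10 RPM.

Original rotor: r = 244 mm = 24.4 cm
RCF_original = 1.118 × 10⁻⁵ × 24.4 × (3580)² = 1.118 × 10⁻⁵ × 24.4 × 12,816,400 ≈ 3,496.2 × g
Target RCF = 0.7 × 3,496.2 ≈ 2,447.3 × g
Your rotor: r = 197 mm / 2 = 98.5 mm = 9.85 cm
2,447.3 = 1.118 × 10⁻⁵ × 9.85 × N²
N² = 2,447.3 / (11.0123 × 10⁻⁵) = 22,223,332
N ≈ √22,223,332 ≈ 4,714.2

4710 RPM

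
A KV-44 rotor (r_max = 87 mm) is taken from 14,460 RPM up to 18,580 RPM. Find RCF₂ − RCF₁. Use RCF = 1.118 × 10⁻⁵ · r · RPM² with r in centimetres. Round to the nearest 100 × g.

r = 87 mm = 8.7 cm
RCF₁ = 1.118 × 10⁻⁵ × 8.7 × (14460)² = 1.118 × 10⁻⁵ × 8.7 × 209,091,600 ≈ 20,337.5 × g
RCF₂ = 1.118 × 10⁻⁵ × 8.7 × (18580)² = 1.118 × 10⁻⁵ × 8.7 × 345,216,400 ≈ 33,577.8 × g
Increase = 33,577.8 − 20,337.5 = 13,240.3

13200 × g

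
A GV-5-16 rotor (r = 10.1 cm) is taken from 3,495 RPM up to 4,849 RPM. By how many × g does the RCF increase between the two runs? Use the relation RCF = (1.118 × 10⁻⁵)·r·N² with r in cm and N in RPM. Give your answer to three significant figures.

≈ 1280 × g

RCF₁ = 1.118 × 10⁻⁵ × 10.1 × (3495)² = 1.118 × 10⁻⁵ × 10.1 × 12,215,025 ≈ 1,379.3 × g
RCF₂ = 1.118 × 10⁻⁵ × 10.1 × (4849)² = 1.118 × 10⁻⁵ × 10.1 × 23,512,801 ≈ 2,655 × g
Increase = 2,655 − 1,379.3 = 1,275.7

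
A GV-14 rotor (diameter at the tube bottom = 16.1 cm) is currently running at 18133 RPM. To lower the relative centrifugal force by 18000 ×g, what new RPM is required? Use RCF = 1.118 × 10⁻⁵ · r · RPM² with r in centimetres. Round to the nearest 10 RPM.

r = 16.1 / 2 = 8.05 cm
Current RCF = 1.118 × 10⁻⁵ × 8.05 × (18133)² = 1.118 × 10⁻⁵ × 8.05 × 328,805,689 ≈ 29,592.2 × g
Target RCF = 29,592.2 − 18,000 = 11,592.2 × g
N² = 11,592.2 / (8.9999 × 10⁻⁵) = 128,803,653
N ≈ √128,803,653 ≈ 11,349.2

11350 RPM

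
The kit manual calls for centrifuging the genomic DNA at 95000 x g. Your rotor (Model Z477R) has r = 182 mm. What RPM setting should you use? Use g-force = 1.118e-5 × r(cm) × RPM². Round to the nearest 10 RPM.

≈ 21610 RPM

r = 182 mm = 18.2 cm
95,000 = 1.118 × 10⁻⁵ × 18.2 × N²
N² = 95,000 / (20.3476 × 10⁻⁵) = 466,885,529
N ≈ √466,885,529 ≈ 21,607.5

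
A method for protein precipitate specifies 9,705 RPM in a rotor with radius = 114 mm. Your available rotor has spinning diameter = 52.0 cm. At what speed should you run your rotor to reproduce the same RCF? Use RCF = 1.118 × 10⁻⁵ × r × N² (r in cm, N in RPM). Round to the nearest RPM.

6426 RPM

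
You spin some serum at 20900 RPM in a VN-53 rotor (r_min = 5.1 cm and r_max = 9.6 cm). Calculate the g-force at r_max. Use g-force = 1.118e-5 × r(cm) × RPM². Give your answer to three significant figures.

Use r_max = 9.6 cm.
RCF = 1.118 × 10⁻⁵ × r × N²
RCF = 1.118 × 10⁻⁵ × 9.6 × (20900)² = 1.118 × 10⁻⁵ × 9.6 × 436,810,000 ≈ 46,881.9 × g

RCF ≈ 46900 x g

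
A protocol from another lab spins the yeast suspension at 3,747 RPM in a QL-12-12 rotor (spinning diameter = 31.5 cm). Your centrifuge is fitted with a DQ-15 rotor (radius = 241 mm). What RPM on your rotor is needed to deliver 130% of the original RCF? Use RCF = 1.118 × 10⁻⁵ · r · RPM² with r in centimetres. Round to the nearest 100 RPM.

Original rotor: r = 31.5 / 2 = 15.75 cm
RCF_original = 1.118 × 10⁻⁵ × 15.75 × (3747)² = 1.118 × 10⁻⁵ × 15.75 × 14,040,009 ≈ 2,472.2 × g
Target RCF = 1.3 × 2,472.2 ≈ 3,213.9 × g
Your rotor: r = 241 mm = 24.1 cm
3,213.9 = 1.118 × 10⁻⁵ × 24.1 × N²
N² = 3,213.9 / (26.9438 × 10⁻⁵) = 11,928,162
N ≈ √11,928,162 ≈ 3,453.7

≈ 3500 RPM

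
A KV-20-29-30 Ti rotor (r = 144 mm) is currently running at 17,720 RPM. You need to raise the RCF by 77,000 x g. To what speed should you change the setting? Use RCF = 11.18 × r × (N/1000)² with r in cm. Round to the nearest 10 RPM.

r = 144 mm = 14.4 cm
Current RCF = 11.18 × 14.4 × (17.72)² = 11.18 × 14.4 × 313.9984 ≈ 50,551.2 × g
Target RCF = 50,551.2 + 77,000 = 127,551.2 × g
(N/1000)² = 127,551.2 / 160.992 = 792.2828
N = 1000 × √792.2828 ≈ 28,147.5

≈ 28150 RPM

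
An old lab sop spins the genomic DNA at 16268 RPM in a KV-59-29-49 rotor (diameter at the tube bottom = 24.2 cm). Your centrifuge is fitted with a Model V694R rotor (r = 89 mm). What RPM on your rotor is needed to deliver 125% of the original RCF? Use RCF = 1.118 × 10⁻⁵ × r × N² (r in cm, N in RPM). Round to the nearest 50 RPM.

21200 RPM

Original rotor: r = 24.2 / 2 = 12.1 cm
RCF_original = 1.118 × 10⁻⁵ × 12.1 × (16268)² = 1.118 × 10⁻⁵ × 12.1 × 264,647,824 ≈ 35,801 × g
Target RCF = 1.25 × 35,801 ≈ 44,751.2 × g
Your rotor: r = 89 mm = 8.9 cm
44,751.2 = 1.118 × 10⁻⁵ × 8.9 × N²
N² = 44,751.2 / (9.9502 × 10⁻⁵) = 449,751,764
N ≈ √449,751,764 ≈ 21,207.4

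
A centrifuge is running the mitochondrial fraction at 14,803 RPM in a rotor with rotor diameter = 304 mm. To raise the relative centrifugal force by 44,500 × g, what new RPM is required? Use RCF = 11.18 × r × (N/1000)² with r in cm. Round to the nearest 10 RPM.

≈ 21930 RPM

r = 304 mm / 2 = 152 mm = 15.2 cm
Current RCF = 11.18 × 15.2 × (14.803)² = 11.18 × 15.2 × 219.128809 ≈ 37,237.9 × g
Target RCF = 37,237.9 + 44,500 = 81,737.9 × g
(N/1000)² = 81,737.9 / 169.936 = 480.9923
N = 1000 × √480.9923 ≈ 21,931.5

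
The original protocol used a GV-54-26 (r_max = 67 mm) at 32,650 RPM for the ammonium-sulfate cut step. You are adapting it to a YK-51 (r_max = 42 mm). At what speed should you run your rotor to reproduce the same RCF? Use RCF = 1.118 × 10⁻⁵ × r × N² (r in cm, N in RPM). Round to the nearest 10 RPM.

41240 RPM

Original rotor: r = 67 mm = 6.7 cm
RCF = 1.118 × 10⁻⁵ × r × N²
RCF_original = 1.118 × 10⁻⁵ × 6.7 × (32650)² = 1.118 × 10⁻⁵ × 6.7 × 1,066,022,500 ≈ 79,851.5 × g
Your rotor: r = 42 mm = 4.2 cm
79,851.5 = 1.118 × 10⁻⁵ × 4.2 × N²
N² = 79,851.5 / (4.6956 × 10⁻⁵) = 1,700,560,099
N ≈ √1,700,560,099 ≈ 41,237.8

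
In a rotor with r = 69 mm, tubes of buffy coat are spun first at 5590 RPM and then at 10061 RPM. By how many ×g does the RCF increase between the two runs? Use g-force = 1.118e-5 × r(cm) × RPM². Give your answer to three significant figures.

≈ 5400 ×g

r = 69 mm = 6.9 cm
RCF₁ = 1.118 × 10⁻⁵ × 6.9 × (5590)² = 1.118 × 10⁻⁵ × 6.9 × 31,248,100 ≈ 2,410.5 × g
RCF₂ = 1.118 × 10⁻⁵ × 6.9 × (10061)² = 1.118 × 10⁻⁵ × 6.9 × 101,223,721 ≈ 7,808.6 × g
Increase = 7,808.6 − 2,410.5 = 5,398.1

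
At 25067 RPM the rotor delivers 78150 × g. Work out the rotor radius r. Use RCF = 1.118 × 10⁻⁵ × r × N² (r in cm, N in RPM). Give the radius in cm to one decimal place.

78150 = 1.118 × 10⁻⁵ × r × (25067)²
r = 78150 / (1.118 × 10⁻⁵ × 628,354,489) = 78150 / 7025.003 ≈ 11.125 cm

11.1 cm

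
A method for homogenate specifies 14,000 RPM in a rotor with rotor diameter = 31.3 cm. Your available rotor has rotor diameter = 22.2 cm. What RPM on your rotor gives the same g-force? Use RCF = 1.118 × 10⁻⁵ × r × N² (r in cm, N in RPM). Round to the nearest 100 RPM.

≈ 16600 RPM

Original rotor: r = 31.3 / 2 = 15.65 cm
RCF_original = 1.118 × 10⁻⁵ × 15.65 × (14000)² = 1.118 × 10⁻⁵ × 15.65 × 196,000,000 ≈ 34,293.5 × g
Your rotor: r = 22.2 / 2 = 11.1 cm
34,293.5 = 1.118 × 10⁻⁵ × 11.1 × N²
N² = 34,293.5 / (12.4098 × 10⁻⁵) = 276,342,084
N ≈ √276,342,084 ≈ 16,623.5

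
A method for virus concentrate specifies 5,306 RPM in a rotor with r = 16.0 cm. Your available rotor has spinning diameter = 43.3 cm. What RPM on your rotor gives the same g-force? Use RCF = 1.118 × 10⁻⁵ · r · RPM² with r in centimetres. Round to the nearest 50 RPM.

RCF = 1.118 × 10⁻⁵ × r × N²
RCF_original = 1.118 × 10⁻⁵ × 16 × (5306)² = 1.118 × 10⁻⁵ × 16 × 28,153,636 ≈ 5,036.1 × g
Your rotor: r = 43.3 / 2 = 21.65 cm
5,036.1 = 1.118 × 10⁻⁵ × 21.65 × N²
N² = 5,036.1 / (24.2047 × 10⁻⁵) = 20,806,290
N ≈ √20,806,290 ≈ 4,561.4

4550 RPM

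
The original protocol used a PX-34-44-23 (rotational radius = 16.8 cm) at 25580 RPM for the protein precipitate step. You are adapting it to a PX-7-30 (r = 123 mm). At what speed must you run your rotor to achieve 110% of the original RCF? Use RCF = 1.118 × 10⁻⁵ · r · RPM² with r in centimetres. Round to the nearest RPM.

RCF = 1.118 × 10⁻⁵ × r × N²
RCF_original = 1.118 × 10⁻⁵ × 16.8 × (25580)² = 1.118 × 10⁻⁵ × 16.8 × 654,336,400 ≈ 122,900.1 × g
Target RCF = 1.1 × 122,900.1 ≈ 135,190.1 × g
Your rotor: r = 123 mm = 12.3 cm
135,190.1 = 1.118 × 10⁻⁵ × 12.3 × N²
N² = 135,190.1 / (13.7514 × 10⁻⁵) = 983,100,630
N ≈ √983,100,630 ≈ 31,354.4

31354 RPM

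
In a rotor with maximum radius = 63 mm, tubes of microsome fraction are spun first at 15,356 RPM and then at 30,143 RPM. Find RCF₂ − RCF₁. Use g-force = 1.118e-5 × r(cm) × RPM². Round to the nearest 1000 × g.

≈ 47000 ×g

r = 63 mm = 6.3 cm
RCF₁ = 1.118 × 10⁻⁵ × 6.3 × (15356)² = 1.118 × 10⁻⁵ × 6.3 × 235,806,736 ≈ 16,608.8 × g
RCF₂ = 1.118 × 10⁻⁵ × 6.3 × (30143)² = 1.118 × 10⁻⁵ × 6.3 × 908,600,449 ≈ 63,996.4 × g
Increase = 63,996.4 − 16,608.8 = 47,387.6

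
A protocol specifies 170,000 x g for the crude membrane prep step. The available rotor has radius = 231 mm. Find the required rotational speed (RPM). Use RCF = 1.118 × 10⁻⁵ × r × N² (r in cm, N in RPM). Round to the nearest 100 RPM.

r = 231 mm = 23.1 cm
RCF = 1.118 × 10⁻⁵ × r × N²
170,000 = 1.118 × 10⁻⁵ × 23.1 × N²
N² = 170,000 / (25.8258 × 10⁻⁵) = 658,256,472
N ≈ √658,256,472 ≈ 25,656.5

25700 RPM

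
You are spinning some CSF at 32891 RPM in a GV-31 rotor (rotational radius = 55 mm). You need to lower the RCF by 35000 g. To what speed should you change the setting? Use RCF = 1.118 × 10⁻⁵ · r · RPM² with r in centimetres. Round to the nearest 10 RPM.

r = 55 mm = 5.5 cm
Current RCF = 1.118 × 10⁻⁵ × 5.5 × (32891)² = 1.118 × 10⁻⁵ × 5.5 × 1,081,817,881 ≈ 66,521 × g
Target RCF = 66,521 − 35,000 = 31,521 × g
N² = 31,521 / (6.149 × 10⁻⁵) = 512,619,938
N ≈ √512,619,938 ≈ 22,641.1

≈ 22640 RPM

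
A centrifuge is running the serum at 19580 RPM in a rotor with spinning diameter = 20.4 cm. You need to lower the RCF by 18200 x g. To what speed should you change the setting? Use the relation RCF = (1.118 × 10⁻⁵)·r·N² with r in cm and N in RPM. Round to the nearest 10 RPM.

r = 20.4 / 2 = 10.2 cm
Current RCF = 1.118 × 10⁻⁵ × 10.2 × (19580)² = 1.118 × 10⁻⁵ × 10.2 × 383,376,400 ≈ 43,718.7 × g
Target RCF = 43,718.7 − 18,200 = 25,518.7 × g
N² = 25,518.7 / (11.4036 × 10⁻⁵) = 223,777,579
N ≈ √223,777,579 ≈ 14,959.2

N₂ ≈ 14960 RPM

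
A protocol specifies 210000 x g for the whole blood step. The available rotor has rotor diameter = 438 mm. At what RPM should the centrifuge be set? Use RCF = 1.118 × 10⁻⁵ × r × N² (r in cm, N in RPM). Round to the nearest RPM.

r = 438 mm / 2 = 219 mm = 21.9 cm
RCF = 1.118 × 10⁻⁵ × r × N²
210,000 = 1.118 × 10⁻⁵ × 21.9 × N²
N² = 210,000 / (24.4842 × 10⁻⁵) = 857,695,984
N ≈ √857,695,984 ≈ 29,286.4

N ≈ 29286 RPM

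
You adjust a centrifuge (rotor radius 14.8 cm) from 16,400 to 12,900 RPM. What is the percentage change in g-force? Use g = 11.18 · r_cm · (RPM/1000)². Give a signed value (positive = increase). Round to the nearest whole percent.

-38%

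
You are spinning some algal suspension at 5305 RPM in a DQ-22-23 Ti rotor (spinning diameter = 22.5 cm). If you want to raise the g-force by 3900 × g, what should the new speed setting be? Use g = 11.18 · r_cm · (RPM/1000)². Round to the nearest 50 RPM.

7700 RPM

r = 22.5 / 2 = 11.25 cm
Current RCF = 11.18 × 11.25 × (5.305)² = 11.18 × 11.25 × 28.143025 ≈ 3,539.7 × g
Target RCF = 3,539.7 + 3,900 = 7,439.7 × g
(N/1000)² = 7,439.7 / 125.775 = 59.15086
N = 1000 × √59.15086 ≈ 7,691.0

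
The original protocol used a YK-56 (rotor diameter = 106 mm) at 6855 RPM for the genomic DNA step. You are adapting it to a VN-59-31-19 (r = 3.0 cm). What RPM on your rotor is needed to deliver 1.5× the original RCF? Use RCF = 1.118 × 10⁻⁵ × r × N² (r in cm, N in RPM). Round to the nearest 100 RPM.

11200 RPM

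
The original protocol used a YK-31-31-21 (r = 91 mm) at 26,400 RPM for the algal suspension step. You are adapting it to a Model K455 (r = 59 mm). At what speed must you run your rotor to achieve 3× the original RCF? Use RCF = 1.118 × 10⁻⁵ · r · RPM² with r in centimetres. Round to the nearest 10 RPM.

Original rotor: r = 91 mm = 9.1 cm
RCF_original = 1.118 × 10⁻⁵ × 9.1 × (26400)² = 1.118 × 10⁻⁵ × 9.1 × 696,960,000 ≈ 70,907.3 × g
Target RCF = 3 × 70,907.3 ≈ 212,721.9 × g
Your rotor: r = 59 mm = 5.9 cm
212,721.9 = 1.118 × 10⁻⁵ × 5.9 × N²
N² = 212,721.9 / (6.5962 × 10⁻⁵) = 3,224,915,861
N ≈ √3,224,915,861 ≈ 56,788.3

56790 RPM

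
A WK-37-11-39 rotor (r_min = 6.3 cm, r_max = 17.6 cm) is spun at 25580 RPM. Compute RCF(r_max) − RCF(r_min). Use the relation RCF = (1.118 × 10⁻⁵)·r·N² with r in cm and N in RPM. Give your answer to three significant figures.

≈ 82700 x g

RCF_max = 1.118 × 10⁻⁵ × 17.6 × (25580)² = 1.118 × 10⁻⁵ × 17.6 × 654,336,400 ≈ 128,752.5 × g
RCF_min = 1.118 × 10⁻⁵ × 6.3 × (25580)² = 1.118 × 10⁻⁵ × 6.3 × 654,336,400 ≈ 46,087.5 × g
ΔRCF = 128,752.5 − 46,087.5 = 82,665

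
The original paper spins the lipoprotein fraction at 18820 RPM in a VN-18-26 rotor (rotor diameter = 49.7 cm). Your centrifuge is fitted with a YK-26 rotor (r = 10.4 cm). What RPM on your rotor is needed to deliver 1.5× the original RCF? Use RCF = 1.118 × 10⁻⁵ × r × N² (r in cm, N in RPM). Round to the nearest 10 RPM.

Original rotor: r = 49.7 / 2 = 24.85 cm
RCF = 1.118 × 10⁻⁵ × r × N²
RCF_original = 1.118 × 10⁻⁵ × 24.85 × (18820)² = 1.118 × 10⁻⁵ × 24.85 × 354,192,400 ≈ 98,402.8 × g
Target RCF = 1.5 × 98,402.8 ≈ 147,604.2 × g
147,604.2 = 1.118 × 10⁻⁵ × 10.4 × N²
N² = 147,604.2 / (11.6272 × 10⁻⁵) = 1,269,473,304
N ≈ √1,269,473,304 ≈ 35,629.7

35630 RPM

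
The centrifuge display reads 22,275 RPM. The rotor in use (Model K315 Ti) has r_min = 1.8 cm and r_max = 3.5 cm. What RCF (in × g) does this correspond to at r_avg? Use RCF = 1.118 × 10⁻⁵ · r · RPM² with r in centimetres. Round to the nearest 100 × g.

r_avg = (1.8 + 3.5) / 2 = 2.65 cm
RCF = 1.118 × 10⁻⁵ × r × N²
RCF = 1.118 × 10⁻⁵ × 2.65 × (22275)² = 1.118 × 10⁻⁵ × 2.65 × 496,175,625 ≈ 14,700.2 × g

≈ 14700 × g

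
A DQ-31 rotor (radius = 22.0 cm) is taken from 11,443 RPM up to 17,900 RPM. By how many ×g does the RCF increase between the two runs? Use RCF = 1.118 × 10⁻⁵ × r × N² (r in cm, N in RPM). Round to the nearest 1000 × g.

≈ 47000 ×g

RCF₁ = 1.118 × 10⁻⁵ × 22 × (11443)² = 1.118 × 10⁻⁵ × 22 × 130,942,249 ≈ 32,206.6 × g
RCF₂ = 1.118 × 10⁻⁵ × 22 × (17900)² = 1.118 × 10⁻⁵ × 22 × 320,410,000 ≈ 78,808 × g
Increase = 78,808 − 32,206.6 = 46,601.4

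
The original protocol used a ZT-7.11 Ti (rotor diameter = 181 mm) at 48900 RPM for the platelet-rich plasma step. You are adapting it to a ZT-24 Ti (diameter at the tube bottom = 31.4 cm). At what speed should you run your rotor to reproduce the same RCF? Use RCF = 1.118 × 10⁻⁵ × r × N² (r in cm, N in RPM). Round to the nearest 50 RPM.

37150 RPM

Original rotor: r = 181 mm / 2 = 90.5 mm = 9.05 cm
RCF_original = 1.118 × 10⁻⁵ × 9.05 × (48900)² = 1.118 × 10⁻⁵ × 9.05 × 2,391,210,000 ≈ 241,940.2 × g
Your rotor: r = 31.4 / 2 = 15.7 cm
241,940.2 = 1.118 × 10⁻⁵ × 15.7 × N²
N² = 241,940.2 / (17.5526 × 10⁻⁵) = 1,378,372,435
N ≈ √1,378,372,435 ≈ 37,126.4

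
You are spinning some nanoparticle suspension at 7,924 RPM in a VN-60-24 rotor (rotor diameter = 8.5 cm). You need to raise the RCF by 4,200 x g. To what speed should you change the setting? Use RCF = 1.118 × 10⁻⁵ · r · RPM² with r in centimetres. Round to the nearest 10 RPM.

r = 8.5 / 2 = 4.25 cm
Current RCF = 1.118 × 10⁻⁵ × 4.25 × (7924)² = 1.118 × 10⁻⁵ × 4.25 × 62,789,776 ≈ 2,983.5 × g
Target RCF = 2,983.5 + 4,200 = 7,183.5 × g
N² = 7,183.5 / (4.7515 × 10⁻⁵) = 151,183,837
N ≈ √151,183,837 ≈ 12,295.7

N₂ ≈ 12300 RPM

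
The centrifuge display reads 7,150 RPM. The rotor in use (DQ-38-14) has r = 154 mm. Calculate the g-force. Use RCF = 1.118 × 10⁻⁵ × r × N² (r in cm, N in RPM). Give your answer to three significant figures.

≈ 8800 g

r = 154 mm = 15.4 cm
RCF = 1.118 × 10⁻⁵ × 15.4 × (7150)² = 1.118 × 10⁻⁵ × 15.4 × 51,122,500 ≈ 8,801.9 × g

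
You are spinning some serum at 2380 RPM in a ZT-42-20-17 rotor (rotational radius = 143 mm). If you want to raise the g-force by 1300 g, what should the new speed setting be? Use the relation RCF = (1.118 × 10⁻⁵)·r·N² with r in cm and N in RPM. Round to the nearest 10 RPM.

3710 RPM

r = 143 mm = 14.3 cm
Current RCF = 1.118 × 10⁻⁵ × 14.3 × (2380)² = 1.118 × 10⁻⁵ × 14.3 × 5,664,400 ≈ 905.6 × g
Target RCF = 905.6 + 1,300 = 2,205.6 × g
N² = 2,205.6 / (15.9874 × 10⁻⁵) = 13,795,864
N ≈ √13,795,864 ≈ 3,714.3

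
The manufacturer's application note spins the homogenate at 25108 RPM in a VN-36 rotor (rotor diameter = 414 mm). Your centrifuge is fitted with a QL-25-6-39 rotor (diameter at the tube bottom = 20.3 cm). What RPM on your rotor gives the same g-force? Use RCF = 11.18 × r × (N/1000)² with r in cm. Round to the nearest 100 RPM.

Original rotor: r = 414 mm / 2 = 207 mm = 20.7 cm
RCF_original = 11.18 × 20.7 × (25.108)² = 11.18 × 20.7 × 630.411664 ≈ 145,893.6 × g
Your rotor: r = 20.3 / 2 = 10.15 cm
145,893.6 = 11.18 × 10.15 × (N/1000)²
(N/1000)² = 145,893.6 / 113.477 = 1285.667
N = 1000 × √1285.667 ≈ 35,856.2

≈ 35900 RPM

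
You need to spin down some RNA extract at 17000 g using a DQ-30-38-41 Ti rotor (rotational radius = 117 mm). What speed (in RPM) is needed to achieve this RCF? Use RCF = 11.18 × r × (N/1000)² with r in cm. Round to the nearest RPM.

r = 117 mm = 11.7 cm
17,000 = 11.18 × 11.7 × (N/1000)²
(N/1000)² = 17,000 / 130.806 = 129.9635
N = 1000 × √129.9635 ≈ 11,400.2

≈ 11400 RPM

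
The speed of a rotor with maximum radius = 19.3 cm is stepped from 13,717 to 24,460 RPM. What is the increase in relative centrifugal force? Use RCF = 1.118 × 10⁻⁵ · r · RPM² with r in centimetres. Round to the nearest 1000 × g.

≈ 88000 x g

RCF₁ = 1.118 × 10⁻⁵ × 19.3 × (13717)² = 1.118 × 10⁻⁵ × 19.3 × 188,156,089 ≈ 40,599.2 × g
RCF₂ = 1.118 × 10⁻⁵ × 19.3 × (24460)² = 1.118 × 10⁻⁵ × 19.3 × 598,291,600 ≈ 129,095.8 × g
Increase = 129,095.8 − 40,599.2 = 88,496.6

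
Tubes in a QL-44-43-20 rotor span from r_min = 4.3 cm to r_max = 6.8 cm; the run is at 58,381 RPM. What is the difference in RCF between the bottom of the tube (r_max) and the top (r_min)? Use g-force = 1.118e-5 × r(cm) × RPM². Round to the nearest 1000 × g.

≈ 95000 x g

RCF_max = 1.118 × 10⁻⁵ × 6.8 × (58381)² = 1.118 × 10⁻⁵ × 6.8 × 3,408,341,161 ≈ 259,115.7 × g
RCF_min = 1.118 × 10⁻⁵ × 4.3 × (58381)² = 1.118 × 10⁻⁵ × 4.3 × 3,408,341,161 ≈ 163,852.6 × g
ΔRCF = 259,115.7 − 163,852.6 = 95,263.1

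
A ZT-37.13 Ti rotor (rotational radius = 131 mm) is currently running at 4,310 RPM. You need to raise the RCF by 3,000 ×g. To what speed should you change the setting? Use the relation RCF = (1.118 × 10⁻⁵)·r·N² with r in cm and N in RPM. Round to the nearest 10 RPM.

r = 131 mm = 13.1 cm
Current RCF = 1.118 × 10⁻⁵ × 13.1 × (4310)² = 1.118 × 10⁻⁵ × 13.1 × 18,576,100 ≈ 2,720.6 × g
Target RCF = 2,720.6 + 3,000 = 5,720.6 × g
N² = 5,720.6 / (14.6458 × 10⁻⁵) = 39,059,662
N ≈ √39,059,662 ≈ 6,249.8

≈ 6250 RPM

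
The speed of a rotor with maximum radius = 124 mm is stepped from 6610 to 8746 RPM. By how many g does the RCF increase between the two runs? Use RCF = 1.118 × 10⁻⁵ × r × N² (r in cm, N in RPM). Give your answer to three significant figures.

≈ 4550 g

r = 124 mm = 12.4 cm
RCF₁ = 1.118 × 10⁻⁵ × 12.4 × (6610)² = 1.118 × 10⁻⁵ × 12.4 × 43,692,100 ≈ 6,057.1 × g
RCF₂ = 1.118 × 10⁻⁵ × 12.4 × (8746)² = 1.118 × 10⁻⁵ × 12.4 × 76,492,516 ≈ 10,604.3 × g
Increase = 10,604.3 − 6,057.1 = 4,547.2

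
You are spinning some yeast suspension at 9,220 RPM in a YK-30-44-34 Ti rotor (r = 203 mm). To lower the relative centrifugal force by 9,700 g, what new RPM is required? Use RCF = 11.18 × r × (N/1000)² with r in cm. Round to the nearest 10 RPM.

≈ 6500 RPM

r = 203 mm = 20.3 cm
Current RCF = 11.18 × 20.3 × (9.22)² = 11.18 × 20.3 × 85.0084 ≈ 19,293 × g
Target RCF = 19,293 − 9,700 = 9,593 × g
(N/1000)² = 9,593 / 226.954 = 42.26848
N = 1000 × √42.26848 ≈ 6,501.4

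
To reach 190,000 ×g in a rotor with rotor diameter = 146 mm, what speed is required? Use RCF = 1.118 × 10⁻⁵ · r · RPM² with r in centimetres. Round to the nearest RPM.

r = 146 mm / 2 = 73 mm = 7.3 cm
190,000 = 1.118 × 10⁻⁵ × 7.3 × N²
N² = 190,000 / (8.1614 × 10⁻⁵) = 2,328,031,955
N ≈ √2,328,031,955 ≈ 48,249.7

48250 RPM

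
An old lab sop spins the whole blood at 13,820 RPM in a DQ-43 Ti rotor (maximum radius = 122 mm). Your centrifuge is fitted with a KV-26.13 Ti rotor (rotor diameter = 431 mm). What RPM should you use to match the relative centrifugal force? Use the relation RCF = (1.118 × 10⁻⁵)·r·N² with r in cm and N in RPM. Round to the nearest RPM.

Original rotor: r = 122 mm = 12.2 cm
RCF = 1.118 × 10⁻⁵ × r × N²
RCF_original = 1.118 × 10⁻⁵ × 12.2 × (13820)² = 1.118 × 10⁻⁵ × 12.2 × 190,992,400 ≈ 26,050.6 × g
Your rotor: r = 431 mm / 2 = 215.5 mm = 21.55 cm
26,050.6 = 1.118 × 10⁻⁵ × 21.55 × N²
N² = 26,050.6 / (24.0929 × 10⁻⁵) = 108,125,630
N ≈ √108,125,630 ≈ 10,398.3

≈ 10398 RPM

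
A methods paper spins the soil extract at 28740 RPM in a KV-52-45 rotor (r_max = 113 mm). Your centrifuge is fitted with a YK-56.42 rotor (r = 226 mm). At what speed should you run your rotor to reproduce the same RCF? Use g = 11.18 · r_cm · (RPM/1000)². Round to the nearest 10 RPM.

Original rotor: r = 113 mm = 11.3 cm
RCF = 11.18 × r × (N/1000)²
RCF_original = 11.18 × 11.3 × (28.74)² = 11.18 × 11.3 × 825.9876 ≈ 104,350.3 × g
Your rotor: r = 226 mm = 22.6 cm
104,350.3 = 11.18 × 22.6 × (N/1000)²
(N/1000)² = 104,350.3 / 252.668 = 412.9937
N = 1000 × √412.9937 ≈ 20,322.2

20320 RPM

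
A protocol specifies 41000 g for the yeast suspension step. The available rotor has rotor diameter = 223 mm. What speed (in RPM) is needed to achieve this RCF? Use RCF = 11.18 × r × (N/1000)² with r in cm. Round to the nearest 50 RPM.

≈ 18150 RPM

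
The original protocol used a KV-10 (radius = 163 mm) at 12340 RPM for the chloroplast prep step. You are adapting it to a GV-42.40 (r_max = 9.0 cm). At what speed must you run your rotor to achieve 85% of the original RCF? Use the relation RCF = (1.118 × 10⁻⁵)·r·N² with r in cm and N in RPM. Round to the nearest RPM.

Original rotor: r = 163 mm = 16.3 cm
RCF_original = 1.118 × 10⁻⁵ × 16.3 × (12340)² = 1.118 × 10⁻⁵ × 16.3 × 152,275,600 ≈ 27,749.8 × g
Target RCF = 0.85 × 27,749.8 ≈ 23,587.3 × g
23,587.3 = 1.118 × 10⁻⁵ × 9 × N²
N² = 23,587.3 / (10.062 × 10⁻⁵) = 234,419,598
N ≈ √234,419,598 ≈ 15,310.8

≈ 15311 RPM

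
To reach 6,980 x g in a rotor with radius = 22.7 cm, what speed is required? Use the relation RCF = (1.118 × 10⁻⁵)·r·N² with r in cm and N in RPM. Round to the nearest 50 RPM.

RCF = 1.118 × 10⁻⁵ × r × N²
6,980 = 1.118 × 10⁻⁵ × 22.7 × N²
N² = 6,980 / (25.3786 × 10⁻⁵) = 27,503,487
N ≈ √27,503,487 ≈ 5,244.4

N ≈ 5250 RPM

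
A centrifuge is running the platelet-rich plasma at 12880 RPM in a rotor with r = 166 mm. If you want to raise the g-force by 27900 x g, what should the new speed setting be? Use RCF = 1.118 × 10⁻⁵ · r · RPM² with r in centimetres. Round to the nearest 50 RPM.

17800 RPM

r = 166 mm = 16.6 cm
Current RCF = 1.118 × 10⁻⁵ × 16.6 × (12880)² = 1.118 × 10⁻⁵ × 16.6 × 165,894,400 ≈ 30,788 × g
Target RCF = 30,788 + 27,900 = 58,688 × g
N² = 58,688 / (18.5588 × 10⁻⁵) = 316,227,342
N ≈ √316,227,342 ≈ 17,782.8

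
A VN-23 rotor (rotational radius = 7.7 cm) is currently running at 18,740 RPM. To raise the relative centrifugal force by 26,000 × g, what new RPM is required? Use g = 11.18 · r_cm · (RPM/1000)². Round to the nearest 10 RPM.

N₂ ≈ 25560 RPM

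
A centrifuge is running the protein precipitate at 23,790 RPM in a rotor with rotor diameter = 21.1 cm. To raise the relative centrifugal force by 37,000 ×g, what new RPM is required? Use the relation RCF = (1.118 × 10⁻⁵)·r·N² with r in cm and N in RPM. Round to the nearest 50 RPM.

r = 21.1 / 2 = 10.55 cm
Current RCF = 1.118 × 10⁻⁵ × 10.55 × (23790)² = 1.118 × 10⁻⁵ × 10.55 × 565,964,100 ≈ 66,754.9 × g
Target RCF = 66,754.9 + 37,000 = 103,754.9 × g
N² = 103,754.9 / (11.7949 × 10⁻⁵) = 879,659,005
N ≈ √879,659,005 ≈ 29,659.0

N₂ ≈ 29650 RPM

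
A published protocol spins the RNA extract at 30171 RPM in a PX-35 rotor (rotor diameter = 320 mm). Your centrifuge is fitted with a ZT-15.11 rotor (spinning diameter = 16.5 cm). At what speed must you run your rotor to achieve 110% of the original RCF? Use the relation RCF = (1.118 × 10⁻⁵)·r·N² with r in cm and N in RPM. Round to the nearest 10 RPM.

Original rotor: r = 320 mm / 2 = 160 mm = 16 cm
RCF = 1.118 × 10⁻⁵ × r × N²
RCF_original = 1.118 × 10⁻⁵ × 16 × (30171)² = 1.118 × 10⁻⁵ × 16 × 910,289,241 ≈ 162,832.5 × g
Target RCF = 1.1 × 162,832.5 ≈ 179,115.8 × g
Your rotor: r = 16.5 / 2 = 8.25 cm
179,115.8 = 1.118 × 10⁻⁵ × 8.25 × N²
N² = 179,115.8 / (9.2235 × 10⁻⁵) = 1,941,950,453
N ≈ √1,941,950,453 ≈ 44,067.6

≈ 44070 RPM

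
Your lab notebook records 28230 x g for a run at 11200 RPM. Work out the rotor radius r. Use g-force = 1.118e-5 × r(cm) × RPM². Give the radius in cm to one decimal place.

≈ 20.1 cm

RCF = 1.118 × 10⁻⁵ × r × N²
28230 = 1.118 × 10⁻⁵ × r × (11200)²
r = 28230 / (1.118 × 10⁻⁵ × 125,440,000) = 28230 / 1402.419 ≈ 20.130 cm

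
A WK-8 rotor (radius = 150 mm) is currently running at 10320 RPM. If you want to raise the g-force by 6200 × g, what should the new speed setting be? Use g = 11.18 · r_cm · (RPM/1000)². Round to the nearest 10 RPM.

11980 RPM

r = 150 mm = 15.0 cm
Current RCF = 11.18 × 15 × (10.32)² = 11.18 × 15 × 106.5024 ≈ 17,860.5 × g
Target RCF = 17,860.5 + 6,200 = 24,060.5 × g
(N/1000)² = 24,060.5 / 167.7 = 143.4735
N = 1000 × √143.4735 ≈ 11,978.0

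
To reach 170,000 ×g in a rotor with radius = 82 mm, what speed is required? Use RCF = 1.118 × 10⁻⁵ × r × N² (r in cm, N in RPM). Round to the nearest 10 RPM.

43060 RPM

r = 82 mm = 8.2 cm
170,000 = 1.118 × 10⁻⁵ × 8.2 × N²
N² = 170,000 / (9.1676 × 10⁻⁵) = 1,854,356,647
N ≈ √1,854,356,647 ≈ 43,062.2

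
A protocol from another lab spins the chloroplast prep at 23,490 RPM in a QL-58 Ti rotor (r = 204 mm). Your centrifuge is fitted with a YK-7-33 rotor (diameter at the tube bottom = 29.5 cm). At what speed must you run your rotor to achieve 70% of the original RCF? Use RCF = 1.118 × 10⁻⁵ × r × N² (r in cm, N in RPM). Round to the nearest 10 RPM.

≈ 23110 RPM

Original rotor: r = 204 mm = 20.4 cm
RCF = 1.118 × 10⁻⁵ × r × N²
RCF_original = 1.118 × 10⁻⁵ × 20.4 × (23490)² = 1.118 × 10⁻⁵ × 20.4 × 551,780,100 ≈ 125,845.6 × g
Target RCF = 0.7 × 125,845.6 ≈ 88,091.9 × g
Your rotor: r = 29.5 / 2 = 14.75 cm
88,091.9 = 1.118 × 10⁻⁵ × 14.75 × N²
N² = 88,091.9 / (16.4905 × 10⁻⁵) = 534,197,872
N ≈ √534,197,872 ≈ 23,112.7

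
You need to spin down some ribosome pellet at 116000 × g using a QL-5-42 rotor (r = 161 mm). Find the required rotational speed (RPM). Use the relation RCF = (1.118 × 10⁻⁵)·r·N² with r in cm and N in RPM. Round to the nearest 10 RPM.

r = 161 mm = 16.1 cm
116,000 = 1.118 × 10⁻⁵ × 16.1 × N²
N² = 116,000 / (17.9998 × 10⁻⁵) = 644,451,605
N ≈ √644,451,605 ≈ 25,386.1

≈ 25390 RPM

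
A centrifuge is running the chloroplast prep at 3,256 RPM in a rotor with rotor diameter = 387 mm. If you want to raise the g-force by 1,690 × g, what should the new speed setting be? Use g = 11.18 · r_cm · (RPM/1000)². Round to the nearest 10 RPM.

r = 387 mm / 2 = 193.5 mm = 19.35 cm
Current RCF = 11.18 × 19.35 × (3.256)² = 11.18 × 19.35 × 10.601536 ≈ 2,293.5 × g
Target RCF = 2,293.5 + 1,690 = 3,983.5 × g
(N/1000)² = 3,983.5 / 216.333 = 18.41374
N = 1000 × √18.41374 ≈ 4,291.1

≈ 4290 RPM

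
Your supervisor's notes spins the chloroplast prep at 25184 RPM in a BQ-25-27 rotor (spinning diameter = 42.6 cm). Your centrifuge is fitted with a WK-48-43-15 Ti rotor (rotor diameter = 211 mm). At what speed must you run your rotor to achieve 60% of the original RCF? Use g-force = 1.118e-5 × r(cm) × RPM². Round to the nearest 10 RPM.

≈ 27720 RPM

Original rotor: r = 42.6 / 2 = 21.3 cm
RCF_original = 1.118 × 10⁻⁵ × 21.3 × (25184)² = 1.118 × 10⁻⁵ × 21.3 × 634,233,856 ≈ 151,032.6 × g
Target RCF = 0.6 × 151,032.6 ≈ 90,619.6 × g
Your rotor: r = 211 mm / 2 = 105.5 mm = 10.55 cm
90,619.6 = 1.118 × 10⁻⁵ × 10.55 × N²
N² = 90,619.6 / (11.7949 × 10⁻⁵) = 768,294,771
N ≈ √768,294,771 ≈ 27,718.1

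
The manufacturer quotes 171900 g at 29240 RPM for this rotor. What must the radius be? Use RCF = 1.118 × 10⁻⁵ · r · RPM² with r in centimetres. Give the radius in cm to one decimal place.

171900 = 1.118 × 10⁻⁵ × r × (29240)²
r = 171900 / (1.118 × 10⁻⁵ × 854,977,600) = 171900 / 9558.65 ≈ 17.984 cm

≈ 18.0 cm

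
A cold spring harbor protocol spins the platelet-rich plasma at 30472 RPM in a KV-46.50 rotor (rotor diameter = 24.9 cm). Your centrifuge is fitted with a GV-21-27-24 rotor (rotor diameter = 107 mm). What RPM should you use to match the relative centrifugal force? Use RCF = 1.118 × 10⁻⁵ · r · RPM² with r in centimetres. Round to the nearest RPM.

Original rotor: r = 24.9 / 2 = 12.45 cm
RCF_original = 1.118 × 10⁻⁵ × 12.45 × (30472)² = 1.118 × 10⁻⁵ × 12.45 × 928,542,784 ≈ 129,244.8 × g
Your rotor: r = 107 mm / 2 = 53.5 mm = 5.35 cm
129,244.8 = 1.118 × 10⁻⁵ × 5.35 × N²
N² = 129,244.8 / (5.9813 × 10⁻⁵) = 2,160,814,539
N ≈ √2,160,814,539 ≈ 46,484.6

≈ 46485 RPM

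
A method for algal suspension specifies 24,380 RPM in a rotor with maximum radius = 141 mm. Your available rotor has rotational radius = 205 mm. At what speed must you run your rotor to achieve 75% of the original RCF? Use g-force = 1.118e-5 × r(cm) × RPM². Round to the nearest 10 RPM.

≈ 17510 RPM

Original rotor: r = 141 mm = 14.1 cm
RCF = 1.118 × 10⁻⁵ × r × N²
RCF_original = 1.118 × 10⁻⁵ × 14.1 × (24380)² = 1.118 × 10⁻⁵ × 14.1 × 594,384,400 ≈ 93,697.6 × g
Target RCF = 0.75 × 93,697.6 ≈ 70,273.2 × g
Your rotor: r = 205 mm = 20.5 cm
70,273.2 = 1.118 × 10⁻⁵ × 20.5 × N²
N² = 70,273.2 / (22.919 × 10⁻⁵) = 306,615,472
N ≈ √306,615,472 ≈ 17,510.4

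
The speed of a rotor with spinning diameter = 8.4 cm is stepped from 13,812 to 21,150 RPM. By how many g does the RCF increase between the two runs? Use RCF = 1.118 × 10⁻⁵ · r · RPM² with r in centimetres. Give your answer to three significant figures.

r = 8.4 / 2 = 4.2 cm
RCF₁ = 1.118 × 10⁻⁵ × 4.2 × (13812)² = 1.118 × 10⁻⁵ × 4.2 × 190,771,344 ≈ 8,957.9 × g
RCF₂ = 1.118 × 10⁻⁵ × 4.2 × (21150)² = 1.118 × 10⁻⁵ × 4.2 × 447,322,500 ≈ 21,004.5 × g
Increase = 21,004.5 − 8,957.9 = 12,046.6

≈ 12000 g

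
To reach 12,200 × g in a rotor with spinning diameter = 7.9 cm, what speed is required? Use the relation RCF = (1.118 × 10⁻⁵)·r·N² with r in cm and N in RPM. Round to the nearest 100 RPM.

≈ 16600 RPM

r = 7.9 / 2 = 3.95 cm
RCF = 1.118 × 10⁻⁵ × r × N²
12,200 = 1.118 × 10⁻⁵ × 3.95 × N²
N² = 12,200 / (4.4161 × 10⁻⁵) = 276,261,860
N ≈ √276,261,860 ≈ 16,621.1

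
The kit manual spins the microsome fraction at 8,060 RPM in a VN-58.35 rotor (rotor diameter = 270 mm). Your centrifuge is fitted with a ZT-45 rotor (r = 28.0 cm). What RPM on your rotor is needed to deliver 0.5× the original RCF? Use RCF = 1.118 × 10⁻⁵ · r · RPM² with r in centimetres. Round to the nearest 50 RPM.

Original rotor: r = 270 mm / 2 = 135 mm = 13.5 cm
RCF_original = 1.118 × 10⁻⁵ × 13.5 × (8060)² = 1.118 × 10⁻⁵ × 13.5 × 64,963,600 ≈ 9,805 × g
Target RCF = 0.5 × 9,805 ≈ 4,902.5 × g
4,902.5 = 1.118 × 10⁻⁵ × 28 × N²
N² = 4,902.5 / (31.304 × 10⁻⁵) = 15,660,938
N ≈ √15,660,938 ≈ 3,957.4

3950 RPM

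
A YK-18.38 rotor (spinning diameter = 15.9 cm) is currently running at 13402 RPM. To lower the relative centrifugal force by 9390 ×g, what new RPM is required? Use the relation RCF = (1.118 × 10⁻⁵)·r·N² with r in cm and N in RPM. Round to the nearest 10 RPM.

8600 RPM

r = 15.9 / 2 = 7.95 cm
Current RCF = 1.118 × 10⁻⁵ × 7.95 × (13402)² = 1.118 × 10⁻⁵ × 7.95 × 179,613,604 ≈ 15,964.2 × g
Target RCF = 15,964.2 − 9,390 = 6,574.2 × g
N² = 6,574.2 / (8.8881 × 10⁻⁵) = 73,966,315
N ≈ √73,966,315 ≈ 8,600.4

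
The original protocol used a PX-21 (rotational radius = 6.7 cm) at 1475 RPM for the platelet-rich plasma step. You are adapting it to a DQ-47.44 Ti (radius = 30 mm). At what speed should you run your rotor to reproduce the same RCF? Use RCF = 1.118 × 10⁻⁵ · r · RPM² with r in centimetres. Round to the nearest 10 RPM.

≈ 2200 RPM

RCF_original = 1.118 × 10⁻⁵ × 6.7 × (1475)² = 1.118 × 10⁻⁵ × 6.7 × 2,175,625 ≈ 163 × g
Your rotor: r = 30 mm = 3.0 cm
163 = 1.118 × 10⁻⁵ × 3 × N²
N² = 163 / (3.354 × 10⁻⁵) = 4,859,869
N ≈ √4,859,869 ≈ 2,204.5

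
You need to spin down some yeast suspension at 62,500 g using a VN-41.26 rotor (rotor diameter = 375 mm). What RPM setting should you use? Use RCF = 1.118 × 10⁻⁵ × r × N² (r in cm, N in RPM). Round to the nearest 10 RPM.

17270 RPM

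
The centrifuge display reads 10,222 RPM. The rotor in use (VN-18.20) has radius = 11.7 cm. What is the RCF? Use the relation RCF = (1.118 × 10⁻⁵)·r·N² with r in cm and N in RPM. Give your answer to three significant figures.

RCF = 1.118 × 10⁻⁵ × 11.7 × (10222)² = 1.118 × 10⁻⁵ × 11.7 × 104,489,284 ≈ 13,667.8 × g

13700 × g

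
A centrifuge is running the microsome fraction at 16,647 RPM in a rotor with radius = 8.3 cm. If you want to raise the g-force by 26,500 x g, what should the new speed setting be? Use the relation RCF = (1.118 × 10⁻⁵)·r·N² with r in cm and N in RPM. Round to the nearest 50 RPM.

23700 RPM

Current RCF = 1.118 × 10⁻⁵ × 8.3 × (16647)² = 1.118 × 10⁻⁵ × 8.3 × 277,122,609 ≈ 25,715.3 × g
Target RCF = 25,715.3 + 26,500 = 52,215.3 × g
N² = 52,215.3 / (9.2794 × 10⁻⁵) = 562,701,252
N ≈ √562,701,252 ≈ 23,721.3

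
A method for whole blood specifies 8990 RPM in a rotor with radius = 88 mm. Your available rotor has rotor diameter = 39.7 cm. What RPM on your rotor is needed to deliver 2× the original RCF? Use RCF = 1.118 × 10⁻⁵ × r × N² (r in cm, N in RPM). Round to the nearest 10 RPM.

Original rotor: r = 88 mm = 8.8 cm
RCF_original = 1.118 × 10⁻⁵ × 8.8 × (8990)² = 1.118 × 10⁻⁵ × 8.8 × 80,820,100 ≈ 7,951.4 × g
Target RCF = 2 × 7,951.4 ≈ 15,902.8 × g
Your rotor: r = 39.7 / 2 = 19.85 cm
15,902.8 = 1.118 × 10⁻⁵ × 19.85 × N²
N² = 15,902.8 / (22.1923 × 10⁻⁵) = 71,659,089
N ≈ √71,659,089 ≈ 8,465.2

8470 RPM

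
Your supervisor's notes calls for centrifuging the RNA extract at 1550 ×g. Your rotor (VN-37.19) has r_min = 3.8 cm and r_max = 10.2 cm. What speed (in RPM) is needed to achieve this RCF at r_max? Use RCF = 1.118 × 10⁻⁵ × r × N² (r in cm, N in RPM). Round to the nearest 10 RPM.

3690 RPM

Use r_max = 10.2 cm.
1,550 = 1.118 × 10⁻⁵ × 10.2 × N²
N² = 1,550 / (11.4036 × 10⁻⁵) = 13,592,199
N ≈ √13,592,199 ≈ 3,686.8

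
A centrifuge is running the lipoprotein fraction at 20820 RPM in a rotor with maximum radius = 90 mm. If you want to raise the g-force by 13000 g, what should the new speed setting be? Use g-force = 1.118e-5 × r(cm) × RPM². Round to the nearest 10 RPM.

r = 90 mm = 9.0 cm
Current RCF = 1.118 × 10⁻⁵ × 9 × (20820)² = 1.118 × 10⁻⁵ × 9 × 433,472,400 ≈ 43,616 × g
Target RCF = 43,616 + 13,000 = 56,616 × g
N² = 56,616 / (10.062 × 10⁻⁵) = 562,671,437
N ≈ √562,671,437 ≈ 23,720.7

≈ 23720 RPM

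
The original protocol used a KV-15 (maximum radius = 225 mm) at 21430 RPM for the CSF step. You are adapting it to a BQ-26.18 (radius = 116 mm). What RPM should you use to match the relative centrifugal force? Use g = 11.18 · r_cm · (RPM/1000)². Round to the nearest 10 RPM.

≈ 29850 RPM

Original rotor: r = 225 mm = 22.5 cm
RCF_original = 11.18 × 22.5 × (21.43)² = 11.18 × 22.5 × 459.2449 ≈ 115,523.1 × g
Your rotor: r = 116 mm = 11.6 cm
115,523.1 = 11.18 × 11.6 × (N/1000)²
(N/1000)² = 115,523.1 / 129.688 = 890.7771
N = 1000 × √890.7771 ≈ 29,845.9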